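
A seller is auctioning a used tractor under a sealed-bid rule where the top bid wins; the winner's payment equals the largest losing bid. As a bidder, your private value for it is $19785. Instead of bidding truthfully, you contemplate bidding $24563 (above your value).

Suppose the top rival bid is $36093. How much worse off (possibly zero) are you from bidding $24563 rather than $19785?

$0

Bidding your value $19785: you lose (since $19785 < $36093). Payoff $0.
Bidding $24563: you lose. Payoff $0.
Difference = $0 − $0 = $0; both bids lead to the same outcome because the competing bid is above both your value and your alternative bid.
In a second-price auction your bid sets only whether you win, not what you pay, so bidding your true value is weakly dominant.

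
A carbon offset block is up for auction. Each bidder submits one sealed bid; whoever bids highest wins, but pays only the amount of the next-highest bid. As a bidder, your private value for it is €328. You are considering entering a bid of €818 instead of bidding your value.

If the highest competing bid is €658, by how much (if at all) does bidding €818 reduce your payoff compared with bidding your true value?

Bidding your value €328: you lose (since €328 < €658). Payoff €0.
Bidding €818: you win and pay €658. Payoff €328 − €658 = −€330.
The competing bid €658 lies between your value and your inflated bid, so overbidding wins an item priced above your value.
Loss from deviating = €0 − (−€330) = €330.

€330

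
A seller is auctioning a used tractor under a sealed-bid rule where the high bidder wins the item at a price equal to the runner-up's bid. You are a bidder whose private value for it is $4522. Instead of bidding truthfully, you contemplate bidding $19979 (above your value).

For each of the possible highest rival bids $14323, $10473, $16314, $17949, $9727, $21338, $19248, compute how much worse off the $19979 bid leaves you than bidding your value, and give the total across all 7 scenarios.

$60902

The deviation costs you only when the competing bid falls strictly between $4522 and $19979; elsewhere both bids give the same outcome.
$14323: truthful payoff $0, deviation payoff −$9801 → loss $9801.
$10473: truthful payoff $0, deviation payoff −$5951 → loss $5951.
$16314: truthful payoff $0, deviation payoff −$11792 → loss $11792.
$17949: truthful payoff $0, deviation payoff −$13427 → loss $13427.
$9727: truthful payoff $0, deviation payoff −$5205 → loss $5205.
$21338: outcomes coincide → loss $0.
$19248: truthful payoff $0, deviation payoff −$14726 → loss $14726.
Total loss = $9801 + $5951 + $11792 + $13427 + $5205 + $14726 = $60902.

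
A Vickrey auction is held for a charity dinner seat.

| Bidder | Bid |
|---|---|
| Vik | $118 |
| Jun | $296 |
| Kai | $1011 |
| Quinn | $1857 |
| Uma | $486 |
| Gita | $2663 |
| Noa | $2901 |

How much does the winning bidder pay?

$2663

Highest bid: Noa at $2901, so Noa wins.
Second-highest bid: Gita at $2663 — that is the price the winner pays.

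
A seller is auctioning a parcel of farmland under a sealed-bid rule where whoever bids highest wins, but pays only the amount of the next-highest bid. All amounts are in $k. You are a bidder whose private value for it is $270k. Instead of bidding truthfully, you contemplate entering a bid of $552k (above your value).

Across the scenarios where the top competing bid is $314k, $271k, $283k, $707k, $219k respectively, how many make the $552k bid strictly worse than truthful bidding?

3

The deviation hurts exactly when the highest competing bid lies strictly between $270k and $552k — overbidding then wins at a price above your value.
$314k: inside the interval → strictly worse (loss $44k).
$271k: inside the interval → strictly worse (loss $1k).
$283k: inside the interval → strictly worse (loss $13k).
$707k: above both → same outcome either way.
$219k: below both → same outcome either way.
Count: 3.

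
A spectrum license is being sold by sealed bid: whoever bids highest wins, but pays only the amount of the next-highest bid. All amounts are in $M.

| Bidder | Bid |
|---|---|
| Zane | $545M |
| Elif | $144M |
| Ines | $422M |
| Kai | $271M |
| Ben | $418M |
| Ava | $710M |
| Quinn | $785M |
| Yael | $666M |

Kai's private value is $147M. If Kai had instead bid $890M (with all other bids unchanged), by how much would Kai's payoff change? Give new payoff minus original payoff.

−$638M

The highest bid among the other bidders is $785M; Kai's bid doesn't change that.
Original bid $271M: Kai is not highest (top rival bid is $785M); payoff $0M.
Alternative bid $890M: Kai is highest, pays the top rival bid $785M; payoff $147M − $785M = −$638M.
Change in payoff = −$638M − ($0M) = −$638M.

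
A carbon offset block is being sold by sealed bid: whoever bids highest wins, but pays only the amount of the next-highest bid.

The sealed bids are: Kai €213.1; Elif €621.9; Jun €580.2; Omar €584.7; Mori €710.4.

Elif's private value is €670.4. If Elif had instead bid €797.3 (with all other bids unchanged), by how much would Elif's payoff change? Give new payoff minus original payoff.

The highest bid among the other bidders is €710.4; Elif's bid doesn't change that.
Original bid €621.9: Elif is not highest (top rival bid is €710.4); payoff €0.
Alternative bid €797.3: Elif is highest, pays the top rival bid €710.4; payoff €670.4 − €710.4 = −€40.
Change in payoff = −€40 − (€0) = −€40.

−€40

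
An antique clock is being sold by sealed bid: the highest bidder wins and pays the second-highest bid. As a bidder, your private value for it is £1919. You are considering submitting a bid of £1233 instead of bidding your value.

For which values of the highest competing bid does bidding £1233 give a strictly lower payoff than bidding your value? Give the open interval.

(£1233, £1919)

If the competing bid is below £1233, both bids win at the same price — no difference.
If it is above £1919, both bids lose — no difference.
If it lies strictly between £1233 and £1919, bidding your value wins at a price below your value (positive payoff) while bidding £1233 loses (payoff 0).
So the deviation strictly hurts on the open interval (£1233, £1919).
Because the price is fixed by the runner-up's bid, deviating from your value can only change a good outcome into a bad one — never the reverse.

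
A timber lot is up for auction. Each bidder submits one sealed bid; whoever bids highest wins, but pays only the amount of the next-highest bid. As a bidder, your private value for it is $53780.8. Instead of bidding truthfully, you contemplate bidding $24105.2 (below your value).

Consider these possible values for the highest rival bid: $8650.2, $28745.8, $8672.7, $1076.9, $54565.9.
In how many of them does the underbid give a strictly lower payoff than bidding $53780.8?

The deviation hurts exactly when the highest competing bid lies strictly between $24105.2 and $53780.8 — underbidding then forfeits a profitable win.
$8650.2: below both → same outcome either way.
$28745.8: inside the interval → strictly worse (loss $25035).
$8672.7: below both → same outcome either way.
$1076.9: below both → same outcome either way.
$54565.9: above both → same outcome either way.
Count: 1.

1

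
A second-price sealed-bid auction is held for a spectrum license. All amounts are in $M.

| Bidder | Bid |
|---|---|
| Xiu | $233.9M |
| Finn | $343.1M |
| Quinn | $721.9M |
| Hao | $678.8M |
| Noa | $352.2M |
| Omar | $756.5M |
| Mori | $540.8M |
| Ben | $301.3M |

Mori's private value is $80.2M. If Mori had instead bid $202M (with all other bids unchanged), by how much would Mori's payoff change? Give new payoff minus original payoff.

$0M

The highest bid among the other bidders is $756.5M; Mori's bid doesn't change that.
Original bid $540.8M: Mori is not highest (top rival bid is $756.5M); payoff $0M.
Alternative bid $202M: Mori is not highest (top rival bid is $756.5M); payoff $0M.
Change in payoff = $0M − ($0M) = $0M.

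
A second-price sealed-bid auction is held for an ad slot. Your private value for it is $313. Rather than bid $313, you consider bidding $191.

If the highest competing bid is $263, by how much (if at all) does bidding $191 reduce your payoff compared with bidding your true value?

Bidding your value $313: you win (since $313 > $263) and pay $263. Payoff $50.
Bidding $191: you lose. Payoff $0.
The competing bid $263 lies between your shaded bid and your value, so underbidding forfeits an item you could have won at a profitable price.
Loss from deviating = $50 − ($0) = $50.
In a second-price auction your bid sets only whether you win, not what you pay, so bidding your true value is weakly dominant.

$50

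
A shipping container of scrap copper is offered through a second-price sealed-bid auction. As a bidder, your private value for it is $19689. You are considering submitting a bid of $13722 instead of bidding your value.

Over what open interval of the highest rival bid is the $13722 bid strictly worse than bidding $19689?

If the competing bid is below $13722, both bids win at the same price — no difference.
If it is above $19689, both bids lose — no difference.
If it lies strictly between $13722 and $19689, bidding your value wins at a price below your value (positive payoff) while bidding $13722 loses (payoff 0).
So the deviation strictly hurts on the open interval ($13722, $19689).
Because the price is fixed by the runner-up's bid, deviating from your value can only change a good outcome into a bad one — never the reverse.

($13722, $19689)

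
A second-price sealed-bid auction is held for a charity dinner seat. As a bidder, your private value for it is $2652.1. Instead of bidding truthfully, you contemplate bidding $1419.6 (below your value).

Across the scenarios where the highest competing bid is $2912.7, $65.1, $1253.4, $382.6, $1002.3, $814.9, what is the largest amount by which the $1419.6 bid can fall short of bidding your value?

$2912.7: same outcome either way → loss $0.
$65.1: same outcome either way → loss $0.
$1253.4: same outcome either way → loss $0.
$382.6: same outcome either way → loss $0.
$1002.3: same outcome either way → loss $0.
$814.9: same outcome either way → loss $0.
Maximum loss: $0.

$0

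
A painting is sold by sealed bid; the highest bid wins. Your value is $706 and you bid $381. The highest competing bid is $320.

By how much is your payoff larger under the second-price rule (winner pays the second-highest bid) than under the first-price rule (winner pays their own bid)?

$61

You have the highest bid, so you win under either rule.
Second-price: pay $320 → payoff $386.
First-price: pay your own bid $381 → payoff $325.
Difference = $386 − ($325) = $61.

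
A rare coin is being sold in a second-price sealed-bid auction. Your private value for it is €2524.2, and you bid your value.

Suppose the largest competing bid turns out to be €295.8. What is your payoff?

Your bid €2524.2 exceeds the highest competing bid €295.8, so you win.
In a second-price auction the winner pays the second-highest bid, €295.8.
Payoff = value − price = €2524.2 − €295.8 = €2228.4.

€2228.4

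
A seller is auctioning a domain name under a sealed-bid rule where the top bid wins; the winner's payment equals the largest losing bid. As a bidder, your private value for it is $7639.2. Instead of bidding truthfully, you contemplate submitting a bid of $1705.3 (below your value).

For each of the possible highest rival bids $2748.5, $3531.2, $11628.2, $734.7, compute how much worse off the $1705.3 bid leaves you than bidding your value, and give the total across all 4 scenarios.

The deviation costs you only when the competing bid falls strictly between $1705.3 and $7639.2; elsewhere both bids give the same outcome.
$2748.5: truthful payoff $4890.7, deviation payoff $0 → loss $4890.7.
$3531.2: truthful payoff $4108, deviation payoff $0 → loss $4108.
$11628.2: outcomes coincide → loss $0.
$734.7: outcomes coincide → loss $0.
Total loss = $4890.7 + $4108 = $8998.7.

$8998.7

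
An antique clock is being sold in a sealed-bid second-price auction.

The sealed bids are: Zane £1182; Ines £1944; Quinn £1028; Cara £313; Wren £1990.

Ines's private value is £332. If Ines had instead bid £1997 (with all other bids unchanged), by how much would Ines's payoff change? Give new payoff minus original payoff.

The highest bid among the other bidders is £1990; Ines's bid doesn't change that.
Original bid £1944: Ines is not highest (top rival bid is £1990); payoff £0.
Alternative bid £1997: Ines is highest, pays the top rival bid £1990; payoff £332 − £1990 = −£1658.
Change in payoff = −£1658 − (£0) = −£1658.

−£1658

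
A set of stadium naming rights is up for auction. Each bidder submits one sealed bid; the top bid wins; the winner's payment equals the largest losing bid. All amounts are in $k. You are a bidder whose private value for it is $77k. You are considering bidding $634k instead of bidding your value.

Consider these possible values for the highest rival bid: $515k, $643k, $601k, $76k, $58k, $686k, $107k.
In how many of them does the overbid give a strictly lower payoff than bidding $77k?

3

The deviation hurts exactly when the highest competing bid lies strictly between $77k and $634k — overbidding then wins at a price above your value.
$515k: inside the interval → strictly worse (loss $438k).
$643k: above both → same outcome either way.
$601k: inside the interval → strictly worse (loss $524k).
$76k: below both → same outcome either way.
$58k: below both → same outcome either way.
$686k: above both → same outcome either way.
$107k: inside the interval → strictly worse (loss $30k).
Count: 3.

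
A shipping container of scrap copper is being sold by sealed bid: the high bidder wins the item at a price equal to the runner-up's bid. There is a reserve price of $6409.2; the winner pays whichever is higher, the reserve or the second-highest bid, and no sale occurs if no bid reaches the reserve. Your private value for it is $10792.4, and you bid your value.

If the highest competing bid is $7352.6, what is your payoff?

Your bid $10792.4 is the highest and exceeds the reserve.
Price = max(second-highest bid, reserve) = max($7352.6, $6409.2) = $7352.6.
Payoff = $10792.4 − $7352.6 = $3439.8.

$3439.8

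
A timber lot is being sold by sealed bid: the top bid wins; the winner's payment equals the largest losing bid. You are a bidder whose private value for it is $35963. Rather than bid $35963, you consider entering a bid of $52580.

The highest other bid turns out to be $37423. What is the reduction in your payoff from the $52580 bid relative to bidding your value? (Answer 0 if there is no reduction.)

Bidding your value $35963: you lose (since $35963 < $37423). Payoff $0.
Bidding $52580: you win and pay $37423. Payoff $35963 − $37423 = −$1460.
The competing bid $37423 lies between your value and your inflated bid, so overbidding wins an item priced above your value.
Loss from deviating = $0 − (−$1460) = $1460.

$1460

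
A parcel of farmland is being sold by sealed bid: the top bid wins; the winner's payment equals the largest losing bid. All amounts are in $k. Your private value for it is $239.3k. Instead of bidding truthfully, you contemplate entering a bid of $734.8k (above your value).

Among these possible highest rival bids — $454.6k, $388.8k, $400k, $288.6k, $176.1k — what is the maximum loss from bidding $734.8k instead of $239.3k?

$454.6k: truthful gives $0k, deviation gives −$215.3k → loss $215.3k.
$388.8k: truthful gives $0k, deviation gives −$149.5k → loss $149.5k.
$400k: truthful gives $0k, deviation gives −$160.7k → loss $160.7k.
$288.6k: truthful gives $0k, deviation gives −$49.3k → loss $49.3k.
$176.1k: same outcome either way → loss $0k.
Maximum loss: $215.3k.

$215.3k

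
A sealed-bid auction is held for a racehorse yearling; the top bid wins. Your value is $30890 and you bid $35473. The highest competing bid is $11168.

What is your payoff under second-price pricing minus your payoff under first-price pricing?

You have the highest bid, so you win under either rule.
Second-price: pay $11168 → payoff $19722.
First-price: pay your own bid $35473 → payoff −$4583.
Difference = $19722 − (−$4583) = $24305.

$24305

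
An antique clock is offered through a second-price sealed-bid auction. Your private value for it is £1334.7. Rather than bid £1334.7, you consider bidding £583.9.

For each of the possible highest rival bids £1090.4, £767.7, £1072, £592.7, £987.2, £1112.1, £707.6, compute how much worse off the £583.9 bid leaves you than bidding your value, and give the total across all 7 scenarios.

The deviation costs you only when the competing bid falls strictly between £583.9 and £1334.7; elsewhere both bids give the same outcome.
£1090.4: truthful payoff £244.3, deviation payoff £0 → loss £244.3.
£767.7: truthful payoff £567, deviation payoff £0 → loss £567.
£1072: truthful payoff £262.7, deviation payoff £0 → loss £262.7.
£592.7: truthful payoff £742, deviation payoff £0 → loss £742.
£987.2: truthful payoff £347.5, deviation payoff £0 → loss £347.5.
£1112.1: truthful payoff £222.6, deviation payoff £0 → loss £222.6.
£707.6: truthful payoff £627.1, deviation payoff £0 → loss £627.1.
Total loss = £244.3 + £567 + £262.7 + £742 + £347.5 + £222.6 + £627.1 = £3013.2.

£3013.2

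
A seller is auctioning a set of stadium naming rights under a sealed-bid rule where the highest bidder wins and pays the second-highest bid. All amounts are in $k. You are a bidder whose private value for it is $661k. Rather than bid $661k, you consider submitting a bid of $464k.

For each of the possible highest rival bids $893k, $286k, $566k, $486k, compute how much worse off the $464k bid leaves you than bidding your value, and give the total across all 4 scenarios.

$270k

The deviation costs you only when the competing bid falls strictly between $464k and $661k; elsewhere both bids give the same outcome.
$893k: outcomes coincide → loss $0k.
$286k: outcomes coincide → loss $0k.
$566k: truthful payoff $95k, deviation payoff $0k → loss $95k.
$486k: truthful payoff $175k, deviation payoff $0k → loss $175k.
Total loss = $95k + $175k = $270k.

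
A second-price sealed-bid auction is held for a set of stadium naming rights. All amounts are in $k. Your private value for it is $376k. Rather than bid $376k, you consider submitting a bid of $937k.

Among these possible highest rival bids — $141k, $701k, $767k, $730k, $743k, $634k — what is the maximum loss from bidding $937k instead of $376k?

$391k

$141k: same outcome either way → loss $0k.
$701k: truthful gives $0k, deviation gives −$325k → loss $325k.
$767k: truthful gives $0k, deviation gives −$391k → loss $391k.
$730k: truthful gives $0k, deviation gives −$354k → loss $354k.
$743k: truthful gives $0k, deviation gives −$367k → loss $367k.
$634k: truthful gives $0k, deviation gives −$258k → loss $258k.
Maximum loss: $391k.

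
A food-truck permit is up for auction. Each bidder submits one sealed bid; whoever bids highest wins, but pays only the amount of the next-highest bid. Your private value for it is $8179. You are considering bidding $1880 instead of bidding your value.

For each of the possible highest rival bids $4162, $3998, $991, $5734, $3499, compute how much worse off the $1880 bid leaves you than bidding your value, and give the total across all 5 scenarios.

The deviation costs you only when the competing bid falls strictly between $1880 and $8179; elsewhere both bids give the same outcome.
$4162: truthful payoff $4017, deviation payoff $0 → loss $4017.
$3998: truthful payoff $4181, deviation payoff $0 → loss $4181.
$991: outcomes coincide → loss $0.
$5734: truthful payoff $2445, deviation payoff $0 → loss $2445.
$3499: truthful payoff $4680, deviation payoff $0 → loss $4680.
Total loss = $4017 + $4181 + $2445 + $4680 = $15323.

$15323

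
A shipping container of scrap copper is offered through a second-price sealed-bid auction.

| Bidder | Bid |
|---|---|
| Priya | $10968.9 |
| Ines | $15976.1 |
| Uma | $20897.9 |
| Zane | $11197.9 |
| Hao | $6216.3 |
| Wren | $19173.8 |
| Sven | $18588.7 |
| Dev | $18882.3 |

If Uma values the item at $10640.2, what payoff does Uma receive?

Highest bid: Uma at $20897.9, so Uma wins.
Second-highest bid: Wren at $19173.8 — that is the price the winner pays.
Uma's payoff = value − price = $10640.2 − $19173.8 = −$8533.6.

−$8533.6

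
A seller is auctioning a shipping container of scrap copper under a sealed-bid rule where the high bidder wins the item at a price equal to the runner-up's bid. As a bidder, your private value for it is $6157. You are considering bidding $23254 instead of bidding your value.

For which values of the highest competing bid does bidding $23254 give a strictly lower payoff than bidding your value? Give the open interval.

If the competing bid is below $6157, both bids win at the same price — no difference.
If it is above $23254, both bids lose — no difference.
If it lies strictly between $6157 and $23254, bidding your value loses (payoff 0) while bidding $23254 wins at a price above your value (payoff negative).
So the deviation strictly hurts on the open interval ($6157, $23254).
Truthful bidding weakly dominates here: raising your bid can only win items priced above your value, and lowering it can only forfeit items priced below.

($6157, $23254)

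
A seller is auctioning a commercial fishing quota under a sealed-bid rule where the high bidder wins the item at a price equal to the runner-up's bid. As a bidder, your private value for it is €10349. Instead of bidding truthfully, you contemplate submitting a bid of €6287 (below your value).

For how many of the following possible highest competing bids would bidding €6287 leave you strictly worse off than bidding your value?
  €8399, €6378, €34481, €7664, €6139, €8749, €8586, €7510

The deviation hurts exactly when the highest competing bid lies strictly between €6287 and €10349 — underbidding then forfeits a profitable win.
€8399: inside the interval → strictly worse (loss €1950).
€6378: inside the interval → strictly worse (loss €3971).
€34481: above both → same outcome either way.
€7664: inside the interval → strictly worse (loss €2685).
€6139: below both → same outcome either way.
€8749: inside the interval → strictly worse (loss €1600).
€8586: inside the interval → strictly worse (loss €1763).
€7510: inside the interval → strictly worse (loss €2839).
Count: 6.

6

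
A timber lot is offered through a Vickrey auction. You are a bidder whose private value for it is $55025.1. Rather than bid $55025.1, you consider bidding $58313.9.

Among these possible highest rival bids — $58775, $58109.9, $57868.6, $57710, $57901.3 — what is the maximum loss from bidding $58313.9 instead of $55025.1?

$58775: same outcome either way → loss $0.
$58109.9: truthful gives $0, deviation gives −$3084.8 → loss $3084.8.
$57868.6: truthful gives $0, deviation gives −$2843.5 → loss $2843.5.
$57710: truthful gives $0, deviation gives −$2684.9 → loss $2684.9.
$57901.3: truthful gives $0, deviation gives −$2876.2 → loss $2876.2.
Maximum loss: $3084.8.

$3084.8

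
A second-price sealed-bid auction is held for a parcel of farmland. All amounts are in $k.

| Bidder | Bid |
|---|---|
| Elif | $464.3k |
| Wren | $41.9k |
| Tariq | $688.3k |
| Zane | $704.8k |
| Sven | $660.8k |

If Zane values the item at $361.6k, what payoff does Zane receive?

−$326.7k

Highest bid: Zane at $704.8k, so Zane wins.
Second-highest bid: Tariq at $688.3k — that is the price the winner pays.
Zane's payoff = value − price = $361.6k − $688.3k = −$326.7k.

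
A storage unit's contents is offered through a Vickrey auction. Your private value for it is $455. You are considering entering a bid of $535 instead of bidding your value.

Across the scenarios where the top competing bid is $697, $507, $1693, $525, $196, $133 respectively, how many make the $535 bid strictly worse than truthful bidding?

2

The deviation hurts exactly when the highest competing bid lies strictly between $455 and $535 — overbidding then wins at a price above your value.
$697: above both → same outcome either way.
$507: inside the interval → strictly worse (loss $52).
$1693: above both → same outcome either way.
$525: inside the interval → strictly worse (loss $70).
$196: below both → same outcome either way.
$133: below both → same outcome either way.
Count: 2.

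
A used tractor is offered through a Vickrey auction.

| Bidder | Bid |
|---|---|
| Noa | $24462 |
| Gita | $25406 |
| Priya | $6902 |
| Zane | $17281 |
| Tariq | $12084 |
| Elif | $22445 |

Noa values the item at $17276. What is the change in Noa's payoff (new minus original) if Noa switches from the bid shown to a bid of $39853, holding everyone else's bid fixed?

−$8130

The highest bid among the other bidders is $25406; Noa's bid doesn't change that.
Original bid $24462: Noa is not highest (top rival bid is $25406); payoff $0.
Alternative bid $39853: Noa is highest, pays the top rival bid $25406; payoff $17276 − $25406 = −$8130.
Change in payoff = −$8130 − ($0) = −$8130.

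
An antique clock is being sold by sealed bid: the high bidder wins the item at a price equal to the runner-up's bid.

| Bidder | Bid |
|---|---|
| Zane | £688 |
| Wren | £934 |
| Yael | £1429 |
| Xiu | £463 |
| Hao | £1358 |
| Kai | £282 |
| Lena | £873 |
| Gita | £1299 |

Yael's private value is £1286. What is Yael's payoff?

−£72

Highest bid: Yael at £1429, so Yael wins.
Second-highest bid: Hao at £1358 — that is the price the winner pays.
Yael's payoff = value − price = £1286 − £1358 = −£72.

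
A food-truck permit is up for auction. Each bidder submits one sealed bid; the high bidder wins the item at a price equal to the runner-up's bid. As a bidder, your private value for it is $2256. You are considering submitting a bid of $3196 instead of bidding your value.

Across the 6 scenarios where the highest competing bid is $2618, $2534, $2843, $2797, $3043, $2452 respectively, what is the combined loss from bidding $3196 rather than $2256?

$2751

The deviation costs you only when the competing bid falls strictly between $2256 and $3196; elsewhere both bids give the same outcome.
$2618: truthful payoff $0, deviation payoff −$362 → loss $362.
$2534: truthful payoff $0, deviation payoff −$278 → loss $278.
$2843: truthful payoff $0, deviation payoff −$587 → loss $587.
$2797: truthful payoff $0, deviation payoff −$541 → loss $541.
$3043: truthful payoff $0, deviation payoff −$787 → loss $787.
$2452: truthful payoff $0, deviation payoff −$196 → loss $196.
Total loss = $362 + $278 + $587 + $541 + $787 + $196 = $2751.
Because the price is fixed by the runner-up's bid, deviating from your value can only change a good outcome into a bad one — never the reverse.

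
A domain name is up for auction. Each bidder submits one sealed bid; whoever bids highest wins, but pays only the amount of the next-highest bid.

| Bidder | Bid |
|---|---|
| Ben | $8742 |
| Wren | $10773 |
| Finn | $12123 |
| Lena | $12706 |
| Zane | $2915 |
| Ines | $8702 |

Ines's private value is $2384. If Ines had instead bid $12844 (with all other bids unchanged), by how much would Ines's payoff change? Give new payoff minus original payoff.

−$10322

The highest bid among the other bidders is $12706; Ines's bid doesn't change that.
Original bid $8702: Ines is not highest (top rival bid is $12706); payoff $0.
Alternative bid $12844: Ines is highest, pays the top rival bid $12706; payoff $2384 − $12706 = −$10322.
Change in payoff = −$10322 − ($0) = −$10322.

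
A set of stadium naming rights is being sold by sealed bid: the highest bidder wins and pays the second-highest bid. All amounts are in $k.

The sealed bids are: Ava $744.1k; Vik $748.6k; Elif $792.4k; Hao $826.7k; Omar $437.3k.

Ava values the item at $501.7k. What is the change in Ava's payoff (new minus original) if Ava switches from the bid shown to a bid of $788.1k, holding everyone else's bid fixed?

The highest bid among the other bidders is $826.7k; Ava's bid doesn't change that.
Original bid $744.1k: Ava is not highest (top rival bid is $826.7k); payoff $0k.
Alternative bid $788.1k: Ava is not highest (top rival bid is $826.7k); payoff $0k.
Change in payoff = $0k − ($0k) = $0k.

$0k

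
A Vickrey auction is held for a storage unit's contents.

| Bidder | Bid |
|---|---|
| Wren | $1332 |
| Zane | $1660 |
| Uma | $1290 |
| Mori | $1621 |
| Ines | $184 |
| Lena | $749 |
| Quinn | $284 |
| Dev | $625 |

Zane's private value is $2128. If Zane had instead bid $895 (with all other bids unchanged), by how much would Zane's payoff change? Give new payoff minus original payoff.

−$507

The highest bid among the other bidders is $1621; Zane's bid doesn't change that.
Original bid $1660: Zane is highest, pays the top rival bid $1621; payoff $2128 − $1621 = $507.
Alternative bid $895: Zane is not highest (top rival bid is $1621); payoff $0.
Change in payoff = $0 − ($507) = −$507.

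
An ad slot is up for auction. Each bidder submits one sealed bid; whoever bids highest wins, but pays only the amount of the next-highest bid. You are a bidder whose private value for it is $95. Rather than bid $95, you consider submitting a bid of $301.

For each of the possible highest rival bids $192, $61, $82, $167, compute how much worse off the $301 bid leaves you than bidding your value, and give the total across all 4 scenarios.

$169

The deviation costs you only when the competing bid falls strictly between $95 and $301; elsewhere both bids give the same outcome.
$192: truthful payoff $0, deviation payoff −$97 → loss $97.
$61: outcomes coincide → loss $0.
$82: outcomes coincide → loss $0.
$167: truthful payoff $0, deviation payoff −$72 → loss $72.
Total loss = $97 + $72 = $169.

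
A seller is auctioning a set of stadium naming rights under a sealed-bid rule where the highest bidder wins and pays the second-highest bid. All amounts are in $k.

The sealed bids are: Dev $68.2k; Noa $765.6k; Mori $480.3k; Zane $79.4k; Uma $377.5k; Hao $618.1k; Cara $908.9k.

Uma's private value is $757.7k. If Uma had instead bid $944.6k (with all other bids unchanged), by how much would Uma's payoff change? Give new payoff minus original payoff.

The highest bid among the other bidders is $908.9k; Uma's bid doesn't change that.
Original bid $377.5k: Uma is not highest (top rival bid is $908.9k); payoff $0k.
Alternative bid $944.6k: Uma is highest, pays the top rival bid $908.9k; payoff $757.7k − $908.9k = −$151.2k.
Change in payoff = −$151.2k − ($0k) = −$151.2k.

−$151.2k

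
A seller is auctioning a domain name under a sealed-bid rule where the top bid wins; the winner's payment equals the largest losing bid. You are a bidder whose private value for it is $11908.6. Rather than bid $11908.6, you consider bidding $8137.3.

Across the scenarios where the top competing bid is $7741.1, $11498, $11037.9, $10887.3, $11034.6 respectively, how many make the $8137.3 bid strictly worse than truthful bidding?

The deviation hurts exactly when the highest competing bid lies strictly between $8137.3 and $11908.6 — underbidding then forfeits a profitable win.
$7741.1: below both → same outcome either way.
$11498: inside the interval → strictly worse (loss $410.6).
$11037.9: inside the interval → strictly worse (loss $870.7).
$10887.3: inside the interval → strictly worse (loss $1021.3).
$11034.6: inside the interval → strictly worse (loss $874).
Count: 4.

4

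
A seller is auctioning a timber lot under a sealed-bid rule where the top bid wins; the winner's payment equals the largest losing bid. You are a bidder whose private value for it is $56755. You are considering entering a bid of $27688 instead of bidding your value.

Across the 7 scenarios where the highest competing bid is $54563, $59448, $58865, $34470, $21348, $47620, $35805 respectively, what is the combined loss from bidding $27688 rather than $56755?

The deviation costs you only when the competing bid falls strictly between $27688 and $56755; elsewhere both bids give the same outcome.
$54563: truthful payoff $2192, deviation payoff $0 → loss $2192.
$59448: outcomes coincide → loss $0.
$58865: outcomes coincide → loss $0.
$34470: truthful payoff $22285, deviation payoff $0 → loss $22285.
$21348: outcomes coincide → loss $0.
$47620: truthful payoff $9135, deviation payoff $0 → loss $9135.
$35805: truthful payoff $20950, deviation payoff $0 → loss $20950.
Total loss = $2192 + $22285 + $9135 + $20950 = $54562.
Truthful bidding weakly dominates here: raising your bid can only win items priced above your value, and lowering it can only forfeit items priced below.

$54562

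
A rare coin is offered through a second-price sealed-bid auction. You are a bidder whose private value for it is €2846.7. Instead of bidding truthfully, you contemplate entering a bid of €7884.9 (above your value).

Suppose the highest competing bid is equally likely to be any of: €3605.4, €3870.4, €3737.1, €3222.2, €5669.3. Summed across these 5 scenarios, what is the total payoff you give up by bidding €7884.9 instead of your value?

€5870.9

The deviation costs you only when the competing bid falls strictly between €2846.7 and €7884.9; elsewhere both bids give the same outcome.
€3605.4: truthful payoff €0, deviation payoff −€758.7 → loss €758.7.
€3870.4: truthful payoff €0, deviation payoff −€1023.7 → loss €1023.7.
€3737.1: truthful payoff €0, deviation payoff −€890.4 → loss €890.4.
€3222.2: truthful payoff €0, deviation payoff −€375.5 → loss €375.5.
€5669.3: truthful payoff €0, deviation payoff −€2822.6 → loss €2822.6.
Total loss = €758.7 + €1023.7 + €890.4 + €375.5 + €2822.6 = €5870.9.
Truthful bidding weakly dominates here: raising your bid can only win items priced above your value, and lowering it can only forfeit items priced below.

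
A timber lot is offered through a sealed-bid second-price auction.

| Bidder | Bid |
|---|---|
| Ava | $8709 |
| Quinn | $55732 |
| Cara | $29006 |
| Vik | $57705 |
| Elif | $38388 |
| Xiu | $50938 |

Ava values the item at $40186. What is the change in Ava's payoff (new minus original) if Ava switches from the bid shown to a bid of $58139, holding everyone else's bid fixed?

−$17519

The highest bid among the other bidders is $57705; Ava's bid doesn't change that.
Original bid $8709: Ava is not highest (top rival bid is $57705); payoff $0.
Alternative bid $58139: Ava is highest, pays the top rival bid $57705; payoff $40186 − $57705 = −$17519.
Change in payoff = −$17519 − ($0) = −$17519.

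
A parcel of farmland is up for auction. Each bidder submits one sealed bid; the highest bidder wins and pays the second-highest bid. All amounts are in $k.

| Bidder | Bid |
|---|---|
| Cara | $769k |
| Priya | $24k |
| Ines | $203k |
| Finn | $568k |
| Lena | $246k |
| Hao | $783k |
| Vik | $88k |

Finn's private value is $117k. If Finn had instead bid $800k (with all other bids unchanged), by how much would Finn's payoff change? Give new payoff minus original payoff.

−$666k

The highest bid among the other bidders is $783k; Finn's bid doesn't change that.
Original bid $568k: Finn is not highest (top rival bid is $783k); payoff $0k.
Alternative bid $800k: Finn is highest, pays the top rival bid $783k; payoff $117k − $783k = −$666k.
Change in payoff = −$666k − ($0k) = −$666k.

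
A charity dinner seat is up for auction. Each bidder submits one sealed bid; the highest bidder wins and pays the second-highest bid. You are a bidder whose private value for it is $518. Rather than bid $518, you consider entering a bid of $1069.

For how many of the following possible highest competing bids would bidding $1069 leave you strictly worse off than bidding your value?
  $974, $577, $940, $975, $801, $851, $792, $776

The deviation hurts exactly when the highest competing bid lies strictly between $518 and $1069 — overbidding then wins at a price above your value.
$974: inside the interval → strictly worse (loss $456).
$577: inside the interval → strictly worse (loss $59).
$940: inside the interval → strictly worse (loss $422).
$975: inside the interval → strictly worse (loss $457).
$801: inside the interval → strictly worse (loss $283).
$851: inside the interval → strictly worse (loss $333).
$792: inside the interval → strictly worse (loss $274).
$776: inside the interval → strictly worse (loss $258).
Count: 8.

8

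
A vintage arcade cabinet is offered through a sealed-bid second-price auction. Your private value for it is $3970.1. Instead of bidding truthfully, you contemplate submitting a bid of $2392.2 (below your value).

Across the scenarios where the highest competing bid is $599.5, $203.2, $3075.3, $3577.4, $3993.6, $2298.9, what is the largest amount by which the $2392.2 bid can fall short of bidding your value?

$599.5: same outcome either way → loss $0.
$203.2: same outcome either way → loss $0.
$3075.3: truthful gives $894.8, deviation gives $0 → loss $894.8.
$3577.4: truthful gives $392.7, deviation gives $0 → loss $392.7.
$3993.6: same outcome either way → loss $0.
$2298.9: same outcome either way → loss $0.
Maximum loss: $894.8.

$894.8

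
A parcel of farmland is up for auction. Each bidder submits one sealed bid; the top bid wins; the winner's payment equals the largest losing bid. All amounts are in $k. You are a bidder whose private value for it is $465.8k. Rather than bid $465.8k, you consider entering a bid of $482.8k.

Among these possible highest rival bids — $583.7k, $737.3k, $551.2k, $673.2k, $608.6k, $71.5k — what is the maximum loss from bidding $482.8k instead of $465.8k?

$583.7k: same outcome either way → loss $0k.
$737.3k: same outcome either way → loss $0k.
$551.2k: same outcome either way → loss $0k.
$673.2k: same outcome either way → loss $0k.
$608.6k: same outcome either way → loss $0k.
$71.5k: same outcome either way → loss $0k.
Maximum loss: $0k.

$0k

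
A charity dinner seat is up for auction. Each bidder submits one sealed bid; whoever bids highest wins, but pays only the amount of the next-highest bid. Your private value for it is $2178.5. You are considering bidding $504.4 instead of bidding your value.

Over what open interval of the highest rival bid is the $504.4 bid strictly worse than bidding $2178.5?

($504.4, $2178.5)

If the competing bid is below $504.4, both bids win at the same price — no difference.
If it is above $2178.5, both bids lose — no difference.
If it lies strictly between $504.4 and $2178.5, bidding your value wins at a price below your value (positive payoff) while bidding $504.4 loses (payoff 0).
So the deviation strictly hurts on the open interval ($504.4, $2178.5).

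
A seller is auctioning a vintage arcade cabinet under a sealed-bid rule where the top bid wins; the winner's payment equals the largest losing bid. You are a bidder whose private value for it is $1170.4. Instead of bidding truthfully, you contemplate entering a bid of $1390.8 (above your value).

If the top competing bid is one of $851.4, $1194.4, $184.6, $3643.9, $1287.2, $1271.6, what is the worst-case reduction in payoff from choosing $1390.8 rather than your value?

$116.8

$851.4: same outcome either way → loss $0.
$1194.4: truthful gives $0, deviation gives −$24 → loss $24.
$184.6: same outcome either way → loss $0.
$3643.9: same outcome either way → loss $0.
$1287.2: truthful gives $0, deviation gives −$116.8 → loss $116.8.
$1271.6: truthful gives $0, deviation gives −$101.2 → loss $101.2.
Maximum loss: $116.8.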